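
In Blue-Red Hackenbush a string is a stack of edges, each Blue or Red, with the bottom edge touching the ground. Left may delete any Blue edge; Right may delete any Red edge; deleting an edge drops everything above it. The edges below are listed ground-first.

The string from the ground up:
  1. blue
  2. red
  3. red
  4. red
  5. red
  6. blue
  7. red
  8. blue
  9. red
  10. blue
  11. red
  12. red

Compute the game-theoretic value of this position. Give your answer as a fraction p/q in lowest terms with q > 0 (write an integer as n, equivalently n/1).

169/2048

Prefix values for blue red red red red blue red blue red blue red red via {L|R} + simplicity:
value_1 [b]  L=[0]  R=[none]  so 1
value_2 [br]  L=[0]  R=[1]  so 1/2
value_3 [brr]  L=[0]  R=[1/2; 1]  so 1/4
value_4 [brrr]  L=[0]  R=[1/4; 1/2; 1]  so 1/8
value_5 [brrrr]  L=[0]  R=[1/8; 1/4; 1/2; 1]  so 1/16
value_6 [brrrrb]  L=[0; 1/16]  R=[1/8; 1/4; 1/2; 1]  so 3/32
value_7 [brrrrbr]  L=[0; 1/16]  R=[3/32; 1/8; 1/4; 1/2; 1]  so 5/64
value_8 [brrrrbrb]  L=[0; 1/16; 5/64]  R=[3/32; 1/8; 1/4; 1/2; 1]  so 11/128
value_9 [brrrrbrbr]  L=[0; 1/16; 5/64]  R=[11/128; 3/32; 1/8; 1/4; 1/2; 1]  so 21/256
value_10 [brrrrbrbrb]  L=[0; 1/16; 5/64; 21/256]  R=[11/128; 3/32; 1/8; 1/4; 1/2; 1]  so 43/512
value_11 [brrrrbrbrbr]  L=[0; 1/16; 5/64; 21/256]  R=[43/512; 11/128; 3/32; 1/8; 1/4; 1/2; 1]  so 85/1024
value_12 [brrrrbrbrbrr]  L=[0; 1/16; 5/64; 21/256]  R=[85/1024; 43/512; 11/128; 3/32; 1/8; 1/4; 1/2; 1]  so 169/2048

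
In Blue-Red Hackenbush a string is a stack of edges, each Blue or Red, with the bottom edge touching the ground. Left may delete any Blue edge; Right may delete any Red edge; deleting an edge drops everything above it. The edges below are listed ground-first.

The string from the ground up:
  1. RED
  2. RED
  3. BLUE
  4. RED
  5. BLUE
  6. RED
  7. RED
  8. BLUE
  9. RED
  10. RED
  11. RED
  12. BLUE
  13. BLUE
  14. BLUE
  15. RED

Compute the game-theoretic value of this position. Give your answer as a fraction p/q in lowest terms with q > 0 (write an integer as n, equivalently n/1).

-14051/8192

v_1 [R]  L=[(no moves)]  R=[0]  → -1
v_2 [RR]  L=[(no moves)]  R=[-1,0]  → -2
v_3 [RRB]  L=[-2]  R=[-1,0]  → -3/2
v_4 [RRBR]  L=[-2]  R=[-3/2,-1,0]  → -7/4
v_5 [RRBRB]  L=[-2,-7/4]  R=[-3/2,-1,0]  → -13/8
v_6 [RRBRBR]  L=[-2,-7/4]  R=[-13/8,-3/2,-1,0]  → -27/16
v_7 [RRBRBRR]  L=[-2,-7/4]  R=[-27/16,-13/8,-3/2,-1,0]  → -55/32
v_8 [RRBRBRRB]  L=[-2,-7/4,-55/32]  R=[-27/16,-13/8,-3/2,-1,0]  → -109/64
v_9 [RRBRBRRBR]  L=[-2,-7/4,-55/32]  R=[-109/64,-27/16,-13/8,-3/2,-1,0]  → -219/128
v_10 [RRBRBRRBRR]  L=[-2,-7/4,-55/32]  R=[-219/128,-109/64,-27/16,-13/8,-3/2,-1,0]  → -439/256
v_11 [RRBRBRRBRRR]  L=[-2,-7/4,-55/32]  R=[-439/256,-219/128,-109/64,-27/16,-13/8,-3/2,-1,0]  → -879/512
v_12 [RRBRBRRBRRRB]  L=[-2,-7/4,-55/32,-879/512]  R=[-439/256,-219/128,-109/64,-27/16,-13/8,-3/2,-1,0]  → -1757/1024
v_13 [RRBRBRRBRRRBB]  L=[-2,-7/4,-55/32,-879/512,-1757/1024]  R=[-439/256,-219/128,-109/64,-27/16,-13/8,-3/2,-1,0]  → -3513/2048
v_14 [RRBRBRRBRRRBBB]  L=[-2,-7/4,-55/32,-879/512,-1757/1024,-3513/2048]  R=[-439/256,-219/128,-109/64,-27/16,-13/8,-3/2,-1,0]  → -7025/4096
v_15 [RRBRBRRBRRRBBBR]  L=[-2,-7/4,-55/32,-879/512,-1757/1024,-3513/2048]  R=[-7025/4096,-439/256,-219/128,-109/64,-27/16,-13/8,-3/2,-1,0]  → -14051/8192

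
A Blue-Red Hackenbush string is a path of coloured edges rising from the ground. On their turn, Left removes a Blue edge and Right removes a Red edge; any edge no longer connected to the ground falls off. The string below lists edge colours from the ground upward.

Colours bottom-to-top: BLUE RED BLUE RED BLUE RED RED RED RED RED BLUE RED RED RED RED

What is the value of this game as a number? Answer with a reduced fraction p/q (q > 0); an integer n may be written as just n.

Prefix values for BLUE RED BLUE RED BLUE RED RED RED RED RED BLUE RED RED RED RED via {L|R} + simplicity:
1 of 15 · B · max L 0 · min R +∞ = 1
2 of 15 · BR · max L 0 · min R 1 = 1/2
3 of 15 · BRB · max L 1/2 · min R 1 = 3/4
4 of 15 · BRBR · max L 1/2 · min R 3/4 = 5/8
5 of 15 · BRBRB · max L 5/8 · min R 3/4 = 11/16
6 of 15 · BRBRBR · max L 5/8 · min R 11/16 = 21/32
7 of 15 · BRBRBRR · max L 5/8 · min R 21/32 = 41/64
8 of 15 · BRBRBRRR · max L 5/8 · min R 41/64 = 81/128
9 of 15 · BRBRBRRRR · max L 5/8 · min R 81/128 = 161/256
10 of 15 · BRBRBRRRRR · max L 5/8 · min R 161/256 = 321/512
11 of 15 · BRBRBRRRRRB · max L 321/512 · min R 161/256 = 643/1024
12 of 15 · BRBRBRRRRRBR · max L 321/512 · min R 643/1024 = 1285/2048
13 of 15 · BRBRBRRRRRBRR · max L 321/512 · min R 1285/2048 = 2569/4096
14 of 15 · BRBRBRRRRRBRRR · max L 321/512 · min R 2569/4096 = 5137/8192
15 of 15 · BRBRBRRRRRBRRRR · max L 321/512 · min R 5137/8192 = 10273/16384

10273/16384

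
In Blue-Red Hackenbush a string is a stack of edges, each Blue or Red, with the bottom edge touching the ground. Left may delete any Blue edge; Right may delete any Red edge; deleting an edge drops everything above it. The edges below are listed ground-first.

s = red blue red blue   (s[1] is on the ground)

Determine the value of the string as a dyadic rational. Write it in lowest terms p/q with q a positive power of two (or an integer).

step 1: add red to get r; options L={  } R={ 0 } gives -1
step 2: add blue to get rb; options L={ -1 } R={ 0 } gives -1/2
step 3: add red to get rbr; options L={ -1 } R={ -1/2 0 } gives -3/4
step 4: add blue to get rbrb; options L={ -1 -3/4 } R={ -1/2 0 } gives -5/8

-5/8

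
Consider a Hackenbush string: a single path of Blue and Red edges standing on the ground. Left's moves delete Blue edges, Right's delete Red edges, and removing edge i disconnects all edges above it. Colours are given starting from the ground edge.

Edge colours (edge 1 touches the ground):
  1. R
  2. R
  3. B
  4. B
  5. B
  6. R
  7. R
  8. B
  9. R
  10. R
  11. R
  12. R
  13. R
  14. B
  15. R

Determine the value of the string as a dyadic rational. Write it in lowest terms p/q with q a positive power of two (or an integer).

v(R) = { none | 0 } — -1
v(RR) = { none | -1, 0 } — -2
v(RRB) = { -2 | -1, 0 } — -3/2
v(RRBB) = { -2, -3/2 | -1, 0 } — -5/4
v(RRBBB) = { -2, -3/2, -5/4 | -1, 0 } — -9/8
v(RRBBBR) = { -2, -3/2, -5/4 | -9/8, -1, 0 } — -19/16
v(RRBBBRR) = { -2, -3/2, -5/4 | -19/16, -9/8, -1, 0 } — -39/32
v(RRBBBRRB) = { -2, -3/2, -5/4, -39/32 | -19/16, -9/8, -1, 0 } — -77/64
v(RRBBBRRBR) = { -2, -3/2, -5/4, -39/32 | -77/64, -19/16, -9/8, -1, 0 } — -155/128
v(RRBBBRRBRR) = { -2, -3/2, -5/4, -39/32 | -155/128, -77/64, -19/16, -9/8, -1, 0 } — -311/256
v(RRBBBRRBRRR) = { -2, -3/2, -5/4, -39/32 | -311/256, -155/128, -77/64, -19/16, -9/8, -1, 0 } — -623/512
v(RRBBBRRBRRRR) = { -2, -3/2, -5/4, -39/32 | -623/512, -311/256, -155/128, -77/64, -19/16, -9/8, -1, 0 } — -1247/1024
v(RRBBBRRBRRRRR) = { -2, -3/2, -5/4, -39/32 | -1247/1024, -623/512, -311/256, -155/128, -77/64, -19/16, -9/8, -1, 0 } — -2495/2048
v(RRBBBRRBRRRRRB) = { -2, -3/2, -5/4, -39/32, -2495/2048 | -1247/1024, -623/512, -311/256, -155/128, -77/64, -19/16, -9/8, -1, 0 } — -4989/4096
v(RRBBBRRBRRRRRBR) = { -2, -3/2, -5/4, -39/32, -2495/2048 | -4989/4096, -1247/1024, -623/512, -311/256, -155/128, -77/64, -19/16, -9/8, -1, 0 } — -9979/8192

-9979/8192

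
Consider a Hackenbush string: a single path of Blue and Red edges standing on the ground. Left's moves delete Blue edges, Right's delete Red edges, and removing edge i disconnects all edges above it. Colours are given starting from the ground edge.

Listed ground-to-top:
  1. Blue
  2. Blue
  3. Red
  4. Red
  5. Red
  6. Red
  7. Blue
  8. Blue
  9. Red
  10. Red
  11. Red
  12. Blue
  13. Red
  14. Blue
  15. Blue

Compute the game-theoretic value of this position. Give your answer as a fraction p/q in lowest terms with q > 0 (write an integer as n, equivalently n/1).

Build v(s[:k]) for k = 1..15, string s = Blue Blue Red Red Red Red Blue Blue Red Red Red Blue Red Blue Blue.
1 of 15 · B · max L 0 · min R +∞ gives 1
2 of 15 · BB · max L 1 · min R +∞ gives 2
3 of 15 · BBR · max L 1 · min R 2 gives 3/2
4 of 15 · BBRR · max L 1 · min R 3/2 gives 5/4
5 of 15 · BBRRR · max L 1 · min R 5/4 gives 9/8
6 of 15 · BBRRRR · max L 1 · min R 9/8 gives 17/16
7 of 15 · BBRRRRB · max L 17/16 · min R 9/8 gives 35/32
8 of 15 · BBRRRRBB · max L 35/32 · min R 9/8 gives 71/64
9 of 15 · BBRRRRBBR · max L 35/32 · min R 71/64 gives 141/128
10 of 15 · BBRRRRBBRR · max L 35/32 · min R 141/128 gives 281/256
11 of 15 · BBRRRRBBRRR · max L 35/32 · min R 281/256 gives 561/512
12 of 15 · BBRRRRBBRRRB · max L 561/512 · min R 281/256 gives 1123/1024
13 of 15 · BBRRRRBBRRRBR · max L 561/512 · min R 1123/1024 gives 2245/2048
14 of 15 · BBRRRRBBRRRBRB · max L 2245/2048 · min R 1123/1024 gives 4491/4096
15 of 15 · BBRRRRBBRRRBRBB · max L 4491/4096 · min R 1123/1024 gives 8983/8192

8983/8192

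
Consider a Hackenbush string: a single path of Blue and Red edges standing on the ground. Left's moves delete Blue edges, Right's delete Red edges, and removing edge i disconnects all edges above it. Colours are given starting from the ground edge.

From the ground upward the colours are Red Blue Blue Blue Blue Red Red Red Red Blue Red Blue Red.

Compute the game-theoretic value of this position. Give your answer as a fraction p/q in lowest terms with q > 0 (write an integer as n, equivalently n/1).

-491/4096

step 1: add Red to get R; options L={  } R={ 0 } so -1
step 2: add Blue to get RB; options L={ -1 } R={ 0 } so -1/2
step 3: add Blue to get RBB; options L={ -1 -1/2 } R={ 0 } so -1/4
step 4: add Blue to get RBBB; options L={ -1 -1/2 -1/4 } R={ 0 } so -1/8
step 5: add Blue to get RBBBB; options L={ -1 -1/2 -1/4 -1/8 } R={ 0 } so -1/16
step 6: add Red to get RBBBBR; options L={ -1 -1/2 -1/4 -1/8 } R={ -1/16 0 } so -3/32
step 7: add Red to get RBBBBRR; options L={ -1 -1/2 -1/4 -1/8 } R={ -3/32 -1/16 0 } so -7/64
step 8: add Red to get RBBBBRRR; options L={ -1 -1/2 -1/4 -1/8 } R={ -7/64 -3/32 -1/16 0 } so -15/128
step 9: add Red to get RBBBBRRRR; options L={ -1 -1/2 -1/4 -1/8 } R={ -15/128 -7/64 -3/32 -1/16 0 } so -31/256
step 10: add Blue to get RBBBBRRRRB; options L={ -1 -1/2 -1/4 -1/8 -31/256 } R={ -15/128 -7/64 -3/32 -1/16 0 } so -61/512
step 11: add Red to get RBBBBRRRRBR; options L={ -1 -1/2 -1/4 -1/8 -31/256 } R={ -61/512 -15/128 -7/64 -3/32 -1/16 0 } so -123/1024
step 12: add Blue to get RBBBBRRRRBRB; options L={ -1 -1/2 -1/4 -1/8 -31/256 -123/1024 } R={ -61/512 -15/128 -7/64 -3/32 -1/16 0 } so -245/2048
step 13: add Red to get RBBBBRRRRBRBR; options L={ -1 -1/2 -1/4 -1/8 -31/256 -123/1024 } R={ -245/2048 -61/512 -15/128 -7/64 -3/32 -1/16 0 } so -491/4096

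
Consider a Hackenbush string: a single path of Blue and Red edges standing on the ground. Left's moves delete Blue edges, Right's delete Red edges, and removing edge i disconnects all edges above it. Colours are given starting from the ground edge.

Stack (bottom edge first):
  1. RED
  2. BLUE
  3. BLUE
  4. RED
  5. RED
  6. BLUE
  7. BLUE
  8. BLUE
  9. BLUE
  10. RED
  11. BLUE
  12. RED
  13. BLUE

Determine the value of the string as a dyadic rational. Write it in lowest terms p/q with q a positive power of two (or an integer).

-1557/4096

step 1: add RED to get R; options L={ (no moves) } R={ 0 } → -1
step 2: add BLUE to get RB; options L={ -1 } R={ 0 } → -1/2
step 3: add BLUE to get RBB; options L={ -1 -1/2 } R={ 0 } → -1/4
step 4: add RED to get RBBR; options L={ -1 -1/2 } R={ -1/4 0 } → -3/8
step 5: add RED to get RBBRR; options L={ -1 -1/2 } R={ -3/8 -1/4 0 } → -7/16
step 6: add BLUE to get RBBRRB; options L={ -1 -1/2 -7/16 } R={ -3/8 -1/4 0 } → -13/32
step 7: add BLUE to get RBBRRBB; options L={ -1 -1/2 -7/16 -13/32 } R={ -3/8 -1/4 0 } → -25/64
step 8: add BLUE to get RBBRRBBB; options L={ -1 -1/2 -7/16 -13/32 -25/64 } R={ -3/8 -1/4 0 } → -49/128
step 9: add BLUE to get RBBRRBBBB; options L={ -1 -1/2 -7/16 -13/32 -25/64 -49/128 } R={ -3/8 -1/4 0 } → -97/256
step 10: add RED to get RBBRRBBBBR; options L={ -1 -1/2 -7/16 -13/32 -25/64 -49/128 } R={ -97/256 -3/8 -1/4 0 } → -195/512
step 11: add BLUE to get RBBRRBBBBRB; options L={ -1 -1/2 -7/16 -13/32 -25/64 -49/128 -195/512 } R={ -97/256 -3/8 -1/4 0 } → -389/1024
step 12: add RED to get RBBRRBBBBRBR; options L={ -1 -1/2 -7/16 -13/32 -25/64 -49/128 -195/512 } R={ -389/1024 -97/256 -3/8 -1/4 0 } → -779/2048
step 13: add BLUE to get RBBRRBBBBRBRB; options L={ -1 -1/2 -7/16 -13/32 -25/64 -49/128 -195/512 -779/2048 } R={ -389/1024 -97/256 -3/8 -1/4 0 } → -1557/4096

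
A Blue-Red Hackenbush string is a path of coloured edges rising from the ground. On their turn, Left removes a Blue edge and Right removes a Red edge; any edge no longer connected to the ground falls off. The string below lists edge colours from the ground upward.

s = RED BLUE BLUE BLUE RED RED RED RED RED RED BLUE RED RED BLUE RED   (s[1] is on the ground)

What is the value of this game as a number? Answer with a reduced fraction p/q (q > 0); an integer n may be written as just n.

-4059/16384

Prefix values for RED BLUE BLUE BLUE RED RED RED RED RED RED BLUE RED RED BLUE RED via {L|R} + simplicity:
edge 1 of 15 (RED): {  | 0 } => -1
edge 2 of 15 (BLUE): { -1 | 0 } => -1/2
edge 3 of 15 (BLUE): { -1,-1/2 | 0 } => -1/4
edge 4 of 15 (BLUE): { -1,-1/2,-1/4 | 0 } => -1/8
edge 5 of 15 (RED): { -1,-1/2,-1/4 | -1/8,0 } => -3/16
edge 6 of 15 (RED): { -1,-1/2,-1/4 | -3/16,-1/8,0 } => -7/32
edge 7 of 15 (RED): { -1,-1/2,-1/4 | -7/32,-3/16,-1/8,0 } => -15/64
edge 8 of 15 (RED): { -1,-1/2,-1/4 | -15/64,-7/32,-3/16,-1/8,0 } => -31/128
edge 9 of 15 (RED): { -1,-1/2,-1/4 | -31/128,-15/64,-7/32,-3/16,-1/8,0 } => -63/256
edge 10 of 15 (RED): { -1,-1/2,-1/4 | -63/256,-31/128,-15/64,-7/32,-3/16,-1/8,0 } => -127/512
edge 11 of 15 (BLUE): { -1,-1/2,-1/4,-127/512 | -63/256,-31/128,-15/64,-7/32,-3/16,-1/8,0 } => -253/1024
edge 12 of 15 (RED): { -1,-1/2,-1/4,-127/512 | -253/1024,-63/256,-31/128,-15/64,-7/32,-3/16,-1/8,0 } => -507/2048
edge 13 of 15 (RED): { -1,-1/2,-1/4,-127/512 | -507/2048,-253/1024,-63/256,-31/128,-15/64,-7/32,-3/16,-1/8,0 } => -1015/4096
edge 14 of 15 (BLUE): { -1,-1/2,-1/4,-127/512,-1015/4096 | -507/2048,-253/1024,-63/256,-31/128,-15/64,-7/32,-3/16,-1/8,0 } => -2029/8192
edge 15 of 15 (RED): { -1,-1/2,-1/4,-127/512,-1015/4096 | -2029/8192,-507/2048,-253/1024,-63/256,-31/128,-15/64,-7/32,-3/16,-1/8,0 } => -4059/16384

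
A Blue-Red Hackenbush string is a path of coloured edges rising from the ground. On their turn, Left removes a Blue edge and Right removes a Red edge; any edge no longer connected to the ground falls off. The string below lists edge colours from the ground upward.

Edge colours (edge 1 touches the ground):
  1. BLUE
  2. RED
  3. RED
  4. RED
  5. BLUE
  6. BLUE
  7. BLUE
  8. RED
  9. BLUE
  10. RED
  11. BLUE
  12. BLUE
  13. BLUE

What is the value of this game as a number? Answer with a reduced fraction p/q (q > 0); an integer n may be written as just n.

943/4096

Recurse on prefixes of the 13-edge string BLUE RED RED RED BLUE BLUE BLUE RED BLUE RED BLUE BLUE BLUE:
step 1: add BLUE to get B; options L={ 0 } R={ · } -> 1
step 2: add RED to get BR; options L={ 0 } R={ 1 } -> 1/2
step 3: add RED to get BRR; options L={ 0 } R={ 1/2; 1 } -> 1/4
step 4: add RED to get BRRR; options L={ 0 } R={ 1/4; 1/2; 1 } -> 1/8
step 5: add BLUE to get BRRRB; options L={ 0; 1/8 } R={ 1/4; 1/2; 1 } -> 3/16
step 6: add BLUE to get BRRRBB; options L={ 0; 1/8; 3/16 } R={ 1/4; 1/2; 1 } -> 7/32
step 7: add BLUE to get BRRRBBB; options L={ 0; 1/8; 3/16; 7/32 } R={ 1/4; 1/2; 1 } -> 15/64
step 8: add RED to get BRRRBBBR; options L={ 0; 1/8; 3/16; 7/32 } R={ 15/64; 1/4; 1/2; 1 } -> 29/128
step 9: add BLUE to get BRRRBBBRB; options L={ 0; 1/8; 3/16; 7/32; 29/128 } R={ 15/64; 1/4; 1/2; 1 } -> 59/256
step 10: add RED to get BRRRBBBRBR; options L={ 0; 1/8; 3/16; 7/32; 29/128 } R={ 59/256; 15/64; 1/4; 1/2; 1 } -> 117/512
step 11: add BLUE to get BRRRBBBRBRB; options L={ 0; 1/8; 3/16; 7/32; 29/128; 117/512 } R={ 59/256; 15/64; 1/4; 1/2; 1 } -> 235/1024
step 12: add BLUE to get BRRRBBBRBRBB; options L={ 0; 1/8; 3/16; 7/32; 29/128; 117/512; 235/1024 } R={ 59/256; 15/64; 1/4; 1/2; 1 } -> 471/2048
step 13: add BLUE to get BRRRBBBRBRBBB; options L={ 0; 1/8; 3/16; 7/32; 29/128; 117/512; 235/1024; 471/2048 } R={ 59/256; 15/64; 1/4; 1/2; 1 } -> 943/4096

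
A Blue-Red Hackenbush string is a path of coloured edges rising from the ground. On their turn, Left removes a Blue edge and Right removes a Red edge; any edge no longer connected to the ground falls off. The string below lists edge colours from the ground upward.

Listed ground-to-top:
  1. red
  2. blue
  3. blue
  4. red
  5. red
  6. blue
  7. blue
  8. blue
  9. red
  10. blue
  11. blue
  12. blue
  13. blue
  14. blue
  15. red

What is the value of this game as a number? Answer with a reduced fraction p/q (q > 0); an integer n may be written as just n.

-6275/16384

value_1 [r]  L=[(no moves)]  R=[0]  — -1
value_2 [rb]  L=[-1]  R=[0]  — -1/2
value_3 [rbb]  L=[-1,-1/2]  R=[0]  — -1/4
value_4 [rbbr]  L=[-1,-1/2]  R=[-1/4,0]  — -3/8
value_5 [rbbrr]  L=[-1,-1/2]  R=[-3/8,-1/4,0]  — -7/16
value_6 [rbbrrb]  L=[-1,-1/2,-7/16]  R=[-3/8,-1/4,0]  — -13/32
value_7 [rbbrrbb]  L=[-1,-1/2,-7/16,-13/32]  R=[-3/8,-1/4,0]  — -25/64
value_8 [rbbrrbbb]  L=[-1,-1/2,-7/16,-13/32,-25/64]  R=[-3/8,-1/4,0]  — -49/128
value_9 [rbbrrbbbr]  L=[-1,-1/2,-7/16,-13/32,-25/64]  R=[-49/128,-3/8,-1/4,0]  — -99/256
value_10 [rbbrrbbbrb]  L=[-1,-1/2,-7/16,-13/32,-25/64,-99/256]  R=[-49/128,-3/8,-1/4,0]  — -197/512
value_11 [rbbrrbbbrbb]  L=[-1,-1/2,-7/16,-13/32,-25/64,-99/256,-197/512]  R=[-49/128,-3/8,-1/4,0]  — -393/1024
value_12 [rbbrrbbbrbbb]  L=[-1,-1/2,-7/16,-13/32,-25/64,-99/256,-197/512,-393/1024]  R=[-49/128,-3/8,-1/4,0]  — -785/2048
value_13 [rbbrrbbbrbbbb]  L=[-1,-1/2,-7/16,-13/32,-25/64,-99/256,-197/512,-393/1024,-785/2048]  R=[-49/128,-3/8,-1/4,0]  — -1569/4096
value_14 [rbbrrbbbrbbbbb]  L=[-1,-1/2,-7/16,-13/32,-25/64,-99/256,-197/512,-393/1024,-785/2048,-1569/4096]  R=[-49/128,-3/8,-1/4,0]  — -3137/8192
value_15 [rbbrrbbbrbbbbbr]  L=[-1,-1/2,-7/16,-13/32,-25/64,-99/256,-197/512,-393/1024,-785/2048,-1569/4096]  R=[-3137/8192,-49/128,-3/8,-1/4,0]  — -6275/16384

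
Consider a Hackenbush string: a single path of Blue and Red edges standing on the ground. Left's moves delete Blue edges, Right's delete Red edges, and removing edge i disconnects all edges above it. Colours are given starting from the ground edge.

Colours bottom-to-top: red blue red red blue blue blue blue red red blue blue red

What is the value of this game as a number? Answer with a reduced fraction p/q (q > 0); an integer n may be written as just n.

r: Left { (no moves) }, Right { 0 } so simplest -1
rb: Left { -1 }, Right { 0 } so simplest -1/2
rbr: Left { -1 }, Right { -1/2,0 } so simplest -3/4
rbrr: Left { -1 }, Right { -3/4,-1/2,0 } so simplest -7/8
rbrrb: Left { -1,-7/8 }, Right { -3/4,-1/2,0 } so simplest -13/16
rbrrbb: Left { -1,-7/8,-13/16 }, Right { -3/4,-1/2,0 } so simplest -25/32
rbrrbbb: Left { -1,-7/8,-13/16,-25/32 }, Right { -3/4,-1/2,0 } so simplest -49/64
rbrrbbbb: Left { -1,-7/8,-13/16,-25/32,-49/64 }, Right { -3/4,-1/2,0 } so simplest -97/128
rbrrbbbbr: Left { -1,-7/8,-13/16,-25/32,-49/64 }, Right { -97/128,-3/4,-1/2,0 } so simplest -195/256
rbrrbbbbrr: Left { -1,-7/8,-13/16,-25/32,-49/64 }, Right { -195/256,-97/128,-3/4,-1/2,0 } so simplest -391/512
rbrrbbbbrrb: Left { -1,-7/8,-13/16,-25/32,-49/64,-391/512 }, Right { -195/256,-97/128,-3/4,-1/2,0 } so simplest -781/1024
rbrrbbbbrrbb: Left { -1,-7/8,-13/16,-25/32,-49/64,-391/512,-781/1024 }, Right { -195/256,-97/128,-3/4,-1/2,0 } so simplest -1561/2048
rbrrbbbbrrbbr: Left { -1,-7/8,-13/16,-25/32,-49/64,-391/512,-781/1024 }, Right { -1561/2048,-195/256,-97/128,-3/4,-1/2,0 } so simplest -3123/4096

-3123/4096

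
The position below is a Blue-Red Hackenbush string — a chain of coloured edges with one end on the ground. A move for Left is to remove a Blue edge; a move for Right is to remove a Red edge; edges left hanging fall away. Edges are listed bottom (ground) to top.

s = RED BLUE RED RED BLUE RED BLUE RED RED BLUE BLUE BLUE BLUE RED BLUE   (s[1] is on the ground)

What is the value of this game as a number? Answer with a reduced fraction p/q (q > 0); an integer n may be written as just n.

Build v(s[:k]) for k = 1..15, string s = RED BLUE RED RED BLUE RED BLUE RED RED BLUE BLUE BLUE BLUE RED BLUE.
v(R) = { — | 0 } — -1
v(RB) = { -1 | 0 } — -1/2
v(RBR) = { -1 | -1/2,0 } — -3/4
v(RBRR) = { -1 | -3/4,-1/2,0 } — -7/8
v(RBRRB) = { -1,-7/8 | -3/4,-1/2,0 } — -13/16
v(RBRRBR) = { -1,-7/8 | -13/16,-3/4,-1/2,0 } — -27/32
v(RBRRBRB) = { -1,-7/8,-27/32 | -13/16,-3/4,-1/2,0 } — -53/64
v(RBRRBRBR) = { -1,-7/8,-27/32 | -53/64,-13/16,-3/4,-1/2,0 } — -107/128
v(RBRRBRBRR) = { -1,-7/8,-27/32 | -107/128,-53/64,-13/16,-3/4,-1/2,0 } — -215/256
v(RBRRBRBRRB) = { -1,-7/8,-27/32,-215/256 | -107/128,-53/64,-13/16,-3/4,-1/2,0 } — -429/512
v(RBRRBRBRRBB) = { -1,-7/8,-27/32,-215/256,-429/512 | -107/128,-53/64,-13/16,-3/4,-1/2,0 } — -857/1024
v(RBRRBRBRRBBB) = { -1,-7/8,-27/32,-215/256,-429/512,-857/1024 | -107/128,-53/64,-13/16,-3/4,-1/2,0 } — -1713/2048
v(RBRRBRBRRBBBB) = { -1,-7/8,-27/32,-215/256,-429/512,-857/1024,-1713/2048 | -107/128,-53/64,-13/16,-3/4,-1/2,0 } — -3425/4096
v(RBRRBRBRRBBBBR) = { -1,-7/8,-27/32,-215/256,-429/512,-857/1024,-1713/2048 | -3425/4096,-107/128,-53/64,-13/16,-3/4,-1/2,0 } — -6851/8192
v(RBRRBRBRRBBBBRB) = { -1,-7/8,-27/32,-215/256,-429/512,-857/1024,-1713/2048,-6851/8192 | -3425/4096,-107/128,-53/64,-13/16,-3/4,-1/2,0 } — -13701/16384

-13701/16384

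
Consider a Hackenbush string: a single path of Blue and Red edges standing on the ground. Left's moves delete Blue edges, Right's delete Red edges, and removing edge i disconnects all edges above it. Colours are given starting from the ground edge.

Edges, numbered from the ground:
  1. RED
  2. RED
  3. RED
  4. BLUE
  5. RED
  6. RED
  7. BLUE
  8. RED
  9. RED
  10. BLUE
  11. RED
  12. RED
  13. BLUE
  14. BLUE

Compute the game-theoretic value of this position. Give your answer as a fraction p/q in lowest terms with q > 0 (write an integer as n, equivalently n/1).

R: Left {  }, Right { 0 } ⇒ simplest -1
RR: Left {  }, Right { -1 0 } ⇒ simplest -2
RRR: Left {  }, Right { -2 -1 0 } ⇒ simplest -3
RRRB: Left { -3 }, Right { -2 -1 0 } ⇒ simplest -5/2
RRRBR: Left { -3 }, Right { -5/2 -2 -1 0 } ⇒ simplest -11/4
RRRBRR: Left { -3 }, Right { -11/4 -5/2 -2 -1 0 } ⇒ simplest -23/8
RRRBRRB: Left { -3 -23/8 }, Right { -11/4 -5/2 -2 -1 0 } ⇒ simplest -45/16
RRRBRRBR: Left { -3 -23/8 }, Right { -45/16 -11/4 -5/2 -2 -1 0 } ⇒ simplest -91/32
RRRBRRBRR: Left { -3 -23/8 }, Right { -91/32 -45/16 -11/4 -5/2 -2 -1 0 } ⇒ simplest -183/64
RRRBRRBRRB: Left { -3 -23/8 -183/64 }, Right { -91/32 -45/16 -11/4 -5/2 -2 -1 0 } ⇒ simplest -365/128
RRRBRRBRRBR: Left { -3 -23/8 -183/64 }, Right { -365/128 -91/32 -45/16 -11/4 -5/2 -2 -1 0 } ⇒ simplest -731/256
RRRBRRBRRBRR: Left { -3 -23/8 -183/64 }, Right { -731/256 -365/128 -91/32 -45/16 -11/4 -5/2 -2 -1 0 } ⇒ simplest -1463/512
RRRBRRBRRBRRB: Left { -3 -23/8 -183/64 -1463/512 }, Right { -731/256 -365/128 -91/32 -45/16 -11/4 -5/2 -2 -1 0 } ⇒ simplest -2925/1024
RRRBRRBRRBRRBB: Left { -3 -23/8 -183/64 -1463/512 -2925/1024 }, Right { -731/256 -365/128 -91/32 -45/16 -11/4 -5/2 -2 -1 0 } ⇒ simplest -5849/2048

-5849/2048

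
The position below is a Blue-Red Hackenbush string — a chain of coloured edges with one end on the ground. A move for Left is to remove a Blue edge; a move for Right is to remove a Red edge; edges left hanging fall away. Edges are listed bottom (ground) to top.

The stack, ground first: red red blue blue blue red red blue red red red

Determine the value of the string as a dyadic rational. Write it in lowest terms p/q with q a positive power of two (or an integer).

Recurse on prefixes of the 11-edge string red red blue blue blue red red blue red red red:
edge 1 of 11 (red): { · | 0 } → -1
edge 2 of 11 (red): { · | -1, 0 } → -2
edge 3 of 11 (blue): { -2 | -1, 0 } → -3/2
edge 4 of 11 (blue): { -2, -3/2 | -1, 0 } → -5/4
edge 5 of 11 (blue): { -2, -3/2, -5/4 | -1, 0 } → -9/8
edge 6 of 11 (red): { -2, -3/2, -5/4 | -9/8, -1, 0 } → -19/16
edge 7 of 11 (red): { -2, -3/2, -5/4 | -19/16, -9/8, -1, 0 } → -39/32
edge 8 of 11 (blue): { -2, -3/2, -5/4, -39/32 | -19/16, -9/8, -1, 0 } → -77/64
edge 9 of 11 (red): { -2, -3/2, -5/4, -39/32 | -77/64, -19/16, -9/8, -1, 0 } → -155/128
edge 10 of 11 (red): { -2, -3/2, -5/4, -39/32 | -155/128, -77/64, -19/16, -9/8, -1, 0 } → -311/256
edge 11 of 11 (red): { -2, -3/2, -5/4, -39/32 | -311/256, -155/128, -77/64, -19/16, -9/8, -1, 0 } → -623/512

-623/512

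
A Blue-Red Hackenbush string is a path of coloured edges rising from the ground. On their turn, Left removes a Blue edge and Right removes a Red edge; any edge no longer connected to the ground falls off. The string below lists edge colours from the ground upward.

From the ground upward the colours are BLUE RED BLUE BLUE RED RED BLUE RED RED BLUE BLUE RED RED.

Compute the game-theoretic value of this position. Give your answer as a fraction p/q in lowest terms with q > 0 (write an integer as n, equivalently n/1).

3225/4096

edge 1 of 13 (BLUE): { 0 | · } = 1
edge 2 of 13 (RED): { 0 | 1 } = 1/2
edge 3 of 13 (BLUE): { 0,1/2 | 1 } = 3/4
edge 4 of 13 (BLUE): { 0,1/2,3/4 | 1 } = 7/8
edge 5 of 13 (RED): { 0,1/2,3/4 | 7/8,1 } = 13/16
edge 6 of 13 (RED): { 0,1/2,3/4 | 13/16,7/8,1 } = 25/32
edge 7 of 13 (BLUE): { 0,1/2,3/4,25/32 | 13/16,7/8,1 } = 51/64
edge 8 of 13 (RED): { 0,1/2,3/4,25/32 | 51/64,13/16,7/8,1 } = 101/128
edge 9 of 13 (RED): { 0,1/2,3/4,25/32 | 101/128,51/64,13/16,7/8,1 } = 201/256
edge 10 of 13 (BLUE): { 0,1/2,3/4,25/32,201/256 | 101/128,51/64,13/16,7/8,1 } = 403/512
edge 11 of 13 (BLUE): { 0,1/2,3/4,25/32,201/256,403/512 | 101/128,51/64,13/16,7/8,1 } = 807/1024
edge 12 of 13 (RED): { 0,1/2,3/4,25/32,201/256,403/512 | 807/1024,101/128,51/64,13/16,7/8,1 } = 1613/2048
edge 13 of 13 (RED): { 0,1/2,3/4,25/32,201/256,403/512 | 1613/2048,807/1024,101/128,51/64,13/16,7/8,1 } = 3225/4096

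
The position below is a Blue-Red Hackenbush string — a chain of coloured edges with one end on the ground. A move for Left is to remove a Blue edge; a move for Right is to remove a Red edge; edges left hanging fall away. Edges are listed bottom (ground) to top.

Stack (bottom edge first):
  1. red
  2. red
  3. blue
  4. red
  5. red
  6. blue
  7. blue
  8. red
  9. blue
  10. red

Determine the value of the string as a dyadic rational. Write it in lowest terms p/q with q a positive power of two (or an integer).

-459/256

Recurse on prefixes of the 10-edge string red red blue red red blue blue red blue red:
r: Left { · }, Right { 0 } — simplest -1
rr: Left { · }, Right { -1; 0 } — simplest -2
rrb: Left { -2 }, Right { -1; 0 } — simplest -3/2
rrbr: Left { -2 }, Right { -3/2; -1; 0 } — simplest -7/4
rrbrr: Left { -2 }, Right { -7/4; -3/2; -1; 0 } — simplest -15/8
rrbrrb: Left { -2; -15/8 }, Right { -7/4; -3/2; -1; 0 } — simplest -29/16
rrbrrbb: Left { -2; -15/8; -29/16 }, Right { -7/4; -3/2; -1; 0 } — simplest -57/32
rrbrrbbr: Left { -2; -15/8; -29/16 }, Right { -57/32; -7/4; -3/2; -1; 0 } — simplest -115/64
rrbrrbbrb: Left { -2; -15/8; -29/16; -115/64 }, Right { -57/32; -7/4; -3/2; -1; 0 } — simplest -229/128
rrbrrbbrbr: Left { -2; -15/8; -29/16; -115/64 }, Right { -229/128; -57/32; -7/4; -3/2; -1; 0 } — simplest -459/256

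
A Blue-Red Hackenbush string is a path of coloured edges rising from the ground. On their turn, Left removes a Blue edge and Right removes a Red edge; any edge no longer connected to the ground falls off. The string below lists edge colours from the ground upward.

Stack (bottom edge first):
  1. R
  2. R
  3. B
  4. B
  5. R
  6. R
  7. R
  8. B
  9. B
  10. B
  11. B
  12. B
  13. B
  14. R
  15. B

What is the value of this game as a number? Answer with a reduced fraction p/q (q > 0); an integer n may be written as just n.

-11781/8192

val(R) = { none | 0 } => -1
val(RR) = { none | -1,0 } => -2
val(RRB) = { -2 | -1,0 } => -3/2
val(RRBB) = { -2,-3/2 | -1,0 } => -5/4
val(RRBBR) = { -2,-3/2 | -5/4,-1,0 } => -11/8
val(RRBBRR) = { -2,-3/2 | -11/8,-5/4,-1,0 } => -23/16
val(RRBBRRR) = { -2,-3/2 | -23/16,-11/8,-5/4,-1,0 } => -47/32
val(RRBBRRRB) = { -2,-3/2,-47/32 | -23/16,-11/8,-5/4,-1,0 } => -93/64
val(RRBBRRRBB) = { -2,-3/2,-47/32,-93/64 | -23/16,-11/8,-5/4,-1,0 } => -185/128
val(RRBBRRRBBB) = { -2,-3/2,-47/32,-93/64,-185/128 | -23/16,-11/8,-5/4,-1,0 } => -369/256
val(RRBBRRRBBBB) = { -2,-3/2,-47/32,-93/64,-185/128,-369/256 | -23/16,-11/8,-5/4,-1,0 } => -737/512
val(RRBBRRRBBBBB) = { -2,-3/2,-47/32,-93/64,-185/128,-369/256,-737/512 | -23/16,-11/8,-5/4,-1,0 } => -1473/1024
val(RRBBRRRBBBBBB) = { -2,-3/2,-47/32,-93/64,-185/128,-369/256,-737/512,-1473/1024 | -23/16,-11/8,-5/4,-1,0 } => -2945/2048
val(RRBBRRRBBBBBBR) = { -2,-3/2,-47/32,-93/64,-185/128,-369/256,-737/512,-1473/1024 | -2945/2048,-23/16,-11/8,-5/4,-1,0 } => -5891/4096
val(RRBBRRRBBBBBBRB) = { -2,-3/2,-47/32,-93/64,-185/128,-369/256,-737/512,-1473/1024,-5891/4096 | -2945/2048,-23/16,-11/8,-5/4,-1,0 } => -11781/8192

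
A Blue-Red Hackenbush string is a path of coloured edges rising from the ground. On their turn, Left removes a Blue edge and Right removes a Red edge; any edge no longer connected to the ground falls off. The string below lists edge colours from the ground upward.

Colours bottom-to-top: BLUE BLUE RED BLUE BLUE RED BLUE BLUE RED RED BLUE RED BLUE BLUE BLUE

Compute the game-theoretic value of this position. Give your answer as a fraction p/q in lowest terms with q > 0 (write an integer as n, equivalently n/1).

15151/8192

B: Left { 0 }, Right { (no moves) } gives simplest 1
BB: Left { 0 1 }, Right { (no moves) } gives simplest 2
BBR: Left { 0 1 }, Right { 2 } gives simplest 3/2
BBRB: Left { 0 1 3/2 }, Right { 2 } gives simplest 7/4
BBRBB: Left { 0 1 3/2 7/4 }, Right { 2 } gives simplest 15/8
BBRBBR: Left { 0 1 3/2 7/4 }, Right { 15/8 2 } gives simplest 29/16
BBRBBRB: Left { 0 1 3/2 7/4 29/16 }, Right { 15/8 2 } gives simplest 59/32
BBRBBRBB: Left { 0 1 3/2 7/4 29/16 59/32 }, Right { 15/8 2 } gives simplest 119/64
BBRBBRBBR: Left { 0 1 3/2 7/4 29/16 59/32 }, Right { 119/64 15/8 2 } gives simplest 237/128
BBRBBRBBRR: Left { 0 1 3/2 7/4 29/16 59/32 }, Right { 237/128 119/64 15/8 2 } gives simplest 473/256
BBRBBRBBRRB: Left { 0 1 3/2 7/4 29/16 59/32 473/256 }, Right { 237/128 119/64 15/8 2 } gives simplest 947/512
BBRBBRBBRRBR: Left { 0 1 3/2 7/4 29/16 59/32 473/256 }, Right { 947/512 237/128 119/64 15/8 2 } gives simplest 1893/1024
BBRBBRBBRRBRB: Left { 0 1 3/2 7/4 29/16 59/32 473/256 1893/1024 }, Right { 947/512 237/128 119/64 15/8 2 } gives simplest 3787/2048
BBRBBRBBRRBRBB: Left { 0 1 3/2 7/4 29/16 59/32 473/256 1893/1024 3787/2048 }, Right { 947/512 237/128 119/64 15/8 2 } gives simplest 7575/4096
BBRBBRBBRRBRBBB: Left { 0 1 3/2 7/4 29/16 59/32 473/256 1893/1024 3787/2048 7575/4096 }, Right { 947/512 237/128 119/64 15/8 2 } gives simplest 15151/8192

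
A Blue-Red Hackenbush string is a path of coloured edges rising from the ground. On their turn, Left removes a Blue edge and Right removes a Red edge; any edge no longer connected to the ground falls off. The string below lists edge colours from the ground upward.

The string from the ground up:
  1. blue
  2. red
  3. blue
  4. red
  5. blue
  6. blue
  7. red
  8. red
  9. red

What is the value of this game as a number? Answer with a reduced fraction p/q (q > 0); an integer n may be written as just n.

Prefix values for blue red blue red blue blue red red red via {L|R} + simplicity:
value(b) = { 0 | · } gives 1
value(br) = { 0 | 1 } gives 1/2
value(brb) = { 0, 1/2 | 1 } gives 3/4
value(brbr) = { 0, 1/2 | 3/4, 1 } gives 5/8
value(brbrb) = { 0, 1/2, 5/8 | 3/4, 1 } gives 11/16
value(brbrbb) = { 0, 1/2, 5/8, 11/16 | 3/4, 1 } gives 23/32
value(brbrbbr) = { 0, 1/2, 5/8, 11/16 | 23/32, 3/4, 1 } gives 45/64
value(brbrbbrr) = { 0, 1/2, 5/8, 11/16 | 45/64, 23/32, 3/4, 1 } gives 89/128
value(brbrbbrrr) = { 0, 1/2, 5/8, 11/16 | 89/128, 45/64, 23/32, 3/4, 1 } gives 177/256

177/256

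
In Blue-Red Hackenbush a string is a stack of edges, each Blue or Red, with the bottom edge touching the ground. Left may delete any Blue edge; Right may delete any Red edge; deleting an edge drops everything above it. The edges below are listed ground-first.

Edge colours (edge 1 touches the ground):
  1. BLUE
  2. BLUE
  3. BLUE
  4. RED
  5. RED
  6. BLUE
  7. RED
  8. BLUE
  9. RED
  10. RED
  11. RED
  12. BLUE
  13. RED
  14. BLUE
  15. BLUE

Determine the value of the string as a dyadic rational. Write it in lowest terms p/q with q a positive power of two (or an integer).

Build G(s[:k]) for k = 1..15, string s = BLUE BLUE BLUE RED RED BLUE RED BLUE RED RED RED BLUE RED BLUE BLUE.
step 1: add BLUE to get B; options L={ 0 } R={ · } ⇒ 1
step 2: add BLUE to get BB; options L={ 0,1 } R={ · } ⇒ 2
step 3: add BLUE to get BBB; options L={ 0,1,2 } R={ · } ⇒ 3
step 4: add RED to get BBBR; options L={ 0,1,2 } R={ 3 } ⇒ 5/2
step 5: add RED to get BBBRR; options L={ 0,1,2 } R={ 5/2,3 } ⇒ 9/4
step 6: add BLUE to get BBBRRB; options L={ 0,1,2,9/4 } R={ 5/2,3 } ⇒ 19/8
step 7: add RED to get BBBRRBR; options L={ 0,1,2,9/4 } R={ 19/8,5/2,3 } ⇒ 37/16
step 8: add BLUE to get BBBRRBRB; options L={ 0,1,2,9/4,37/16 } R={ 19/8,5/2,3 } ⇒ 75/32
step 9: add RED to get BBBRRBRBR; options L={ 0,1,2,9/4,37/16 } R={ 75/32,19/8,5/2,3 } ⇒ 149/64
step 10: add RED to get BBBRRBRBRR; options L={ 0,1,2,9/4,37/16 } R={ 149/64,75/32,19/8,5/2,3 } ⇒ 297/128
step 11: add RED to get BBBRRBRBRRR; options L={ 0,1,2,9/4,37/16 } R={ 297/128,149/64,75/32,19/8,5/2,3 } ⇒ 593/256
step 12: add BLUE to get BBBRRBRBRRRB; options L={ 0,1,2,9/4,37/16,593/256 } R={ 297/128,149/64,75/32,19/8,5/2,3 } ⇒ 1187/512
step 13: add RED to get BBBRRBRBRRRBR; options L={ 0,1,2,9/4,37/16,593/256 } R={ 1187/512,297/128,149/64,75/32,19/8,5/2,3 } ⇒ 2373/1024
step 14: add BLUE to get BBBRRBRBRRRBRB; options L={ 0,1,2,9/4,37/16,593/256,2373/1024 } R={ 1187/512,297/128,149/64,75/32,19/8,5/2,3 } ⇒ 4747/2048
step 15: add BLUE to get BBBRRBRBRRRBRBB; options L={ 0,1,2,9/4,37/16,593/256,2373/1024,4747/2048 } R={ 1187/512,297/128,149/64,75/32,19/8,5/2,3 } ⇒ 9495/4096

9495/4096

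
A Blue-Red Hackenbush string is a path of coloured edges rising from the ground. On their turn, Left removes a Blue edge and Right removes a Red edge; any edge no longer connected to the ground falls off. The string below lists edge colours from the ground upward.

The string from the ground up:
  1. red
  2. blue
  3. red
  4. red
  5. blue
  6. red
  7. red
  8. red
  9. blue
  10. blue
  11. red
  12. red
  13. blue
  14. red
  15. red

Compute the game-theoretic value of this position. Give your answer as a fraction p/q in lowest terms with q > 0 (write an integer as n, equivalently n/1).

-14135/16384

step 1: add red to get r; options L={  } R={ 0 } => -1
step 2: add blue to get rb; options L={ -1 } R={ 0 } => -1/2
step 3: add red to get rbr; options L={ -1 } R={ -1/2, 0 } => -3/4
step 4: add red to get rbrr; options L={ -1 } R={ -3/4, -1/2, 0 } => -7/8
step 5: add blue to get rbrrb; options L={ -1, -7/8 } R={ -3/4, -1/2, 0 } => -13/16
step 6: add red to get rbrrbr; options L={ -1, -7/8 } R={ -13/16, -3/4, -1/2, 0 } => -27/32
step 7: add red to get rbrrbrr; options L={ -1, -7/8 } R={ -27/32, -13/16, -3/4, -1/2, 0 } => -55/64
step 8: add red to get rbrrbrrr; options L={ -1, -7/8 } R={ -55/64, -27/32, -13/16, -3/4, -1/2, 0 } => -111/128
step 9: add blue to get rbrrbrrrb; options L={ -1, -7/8, -111/128 } R={ -55/64, -27/32, -13/16, -3/4, -1/2, 0 } => -221/256
step 10: add blue to get rbrrbrrrbb; options L={ -1, -7/8, -111/128, -221/256 } R={ -55/64, -27/32, -13/16, -3/4, -1/2, 0 } => -441/512
step 11: add red to get rbrrbrrrbbr; options L={ -1, -7/8, -111/128, -221/256 } R={ -441/512, -55/64, -27/32, -13/16, -3/4, -1/2, 0 } => -883/1024
step 12: add red to get rbrrbrrrbbrr; options L={ -1, -7/8, -111/128, -221/256 } R={ -883/1024, -441/512, -55/64, -27/32, -13/16, -3/4, -1/2, 0 } => -1767/2048
step 13: add blue to get rbrrbrrrbbrrb; options L={ -1, -7/8, -111/128, -221/256, -1767/2048 } R={ -883/1024, -441/512, -55/64, -27/32, -13/16, -3/4, -1/2, 0 } => -3533/4096
step 14: add red to get rbrrbrrrbbrrbr; options L={ -1, -7/8, -111/128, -221/256, -1767/2048 } R={ -3533/4096, -883/1024, -441/512, -55/64, -27/32, -13/16, -3/4, -1/2, 0 } => -7067/8192
step 15: add red to get rbrrbrrrbbrrbrr; options L={ -1, -7/8, -111/128, -221/256, -1767/2048 } R={ -7067/8192, -3533/4096, -883/1024, -441/512, -55/64, -27/32, -13/16, -3/4, -1/2, 0 } => -14135/16384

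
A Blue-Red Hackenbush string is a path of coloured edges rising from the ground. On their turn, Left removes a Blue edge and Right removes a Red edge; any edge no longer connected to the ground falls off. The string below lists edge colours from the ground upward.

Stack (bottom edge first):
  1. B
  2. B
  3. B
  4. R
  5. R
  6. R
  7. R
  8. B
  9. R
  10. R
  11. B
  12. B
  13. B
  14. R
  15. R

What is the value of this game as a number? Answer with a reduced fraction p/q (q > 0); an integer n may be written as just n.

val(B) = { 0 | ∅ } => 1
val(BB) = { 0; 1 | ∅ } => 2
val(BBB) = { 0; 1; 2 | ∅ } => 3
val(BBBR) = { 0; 1; 2 | 3 } => 5/2
val(BBBRR) = { 0; 1; 2 | 5/2; 3 } => 9/4
val(BBBRRR) = { 0; 1; 2 | 9/4; 5/2; 3 } => 17/8
val(BBBRRRR) = { 0; 1; 2 | 17/8; 9/4; 5/2; 3 } => 33/16
val(BBBRRRRB) = { 0; 1; 2; 33/16 | 17/8; 9/4; 5/2; 3 } => 67/32
val(BBBRRRRBR) = { 0; 1; 2; 33/16 | 67/32; 17/8; 9/4; 5/2; 3 } => 133/64
val(BBBRRRRBRR) = { 0; 1; 2; 33/16 | 133/64; 67/32; 17/8; 9/4; 5/2; 3 } => 265/128
val(BBBRRRRBRRB) = { 0; 1; 2; 33/16; 265/128 | 133/64; 67/32; 17/8; 9/4; 5/2; 3 } => 531/256
val(BBBRRRRBRRBB) = { 0; 1; 2; 33/16; 265/128; 531/256 | 133/64; 67/32; 17/8; 9/4; 5/2; 3 } => 1063/512
val(BBBRRRRBRRBBB) = { 0; 1; 2; 33/16; 265/128; 531/256; 1063/512 | 133/64; 67/32; 17/8; 9/4; 5/2; 3 } => 2127/1024
val(BBBRRRRBRRBBBR) = { 0; 1; 2; 33/16; 265/128; 531/256; 1063/512 | 2127/1024; 133/64; 67/32; 17/8; 9/4; 5/2; 3 } => 4253/2048
val(BBBRRRRBRRBBBRR) = { 0; 1; 2; 33/16; 265/128; 531/256; 1063/512 | 4253/2048; 2127/1024; 133/64; 67/32; 17/8; 9/4; 5/2; 3 } => 8505/4096

8505/4096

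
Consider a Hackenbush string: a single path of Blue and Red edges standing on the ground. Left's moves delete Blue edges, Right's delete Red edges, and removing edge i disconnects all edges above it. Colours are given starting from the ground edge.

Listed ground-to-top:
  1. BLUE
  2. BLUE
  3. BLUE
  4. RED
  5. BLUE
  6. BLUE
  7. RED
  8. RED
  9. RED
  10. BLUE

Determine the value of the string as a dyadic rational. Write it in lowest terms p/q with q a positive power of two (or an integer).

355/128

step 1: add BLUE to get B; options L={ 0 } R={  } = 1
step 2: add BLUE to get BB; options L={ 0 1 } R={  } = 2
step 3: add BLUE to get BBB; options L={ 0 1 2 } R={  } = 3
step 4: add RED to get BBBR; options L={ 0 1 2 } R={ 3 } = 5/2
step 5: add BLUE to get BBBRB; options L={ 0 1 2 5/2 } R={ 3 } = 11/4
step 6: add BLUE to get BBBRBB; options L={ 0 1 2 5/2 11/4 } R={ 3 } = 23/8
step 7: add RED to get BBBRBBR; options L={ 0 1 2 5/2 11/4 } R={ 23/8 3 } = 45/16
step 8: add RED to get BBBRBBRR; options L={ 0 1 2 5/2 11/4 } R={ 45/16 23/8 3 } = 89/32
step 9: add RED to get BBBRBBRRR; options L={ 0 1 2 5/2 11/4 } R={ 89/32 45/16 23/8 3 } = 177/64
step 10: add BLUE to get BBBRBBRRRB; options L={ 0 1 2 5/2 11/4 177/64 } R={ 89/32 45/16 23/8 3 } = 355/128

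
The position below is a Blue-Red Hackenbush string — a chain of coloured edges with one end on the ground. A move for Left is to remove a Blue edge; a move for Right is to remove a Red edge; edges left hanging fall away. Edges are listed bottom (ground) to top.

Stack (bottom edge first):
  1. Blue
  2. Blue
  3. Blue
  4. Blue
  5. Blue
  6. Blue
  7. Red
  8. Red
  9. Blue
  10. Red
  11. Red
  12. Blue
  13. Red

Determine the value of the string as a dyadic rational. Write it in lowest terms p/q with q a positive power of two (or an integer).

edge 1 of 13 (Blue): { 0 | · } -> 1
edge 2 of 13 (Blue): { 0 1 | · } -> 2
edge 3 of 13 (Blue): { 0 1 2 | · } -> 3
edge 4 of 13 (Blue): { 0 1 2 3 | · } -> 4
edge 5 of 13 (Blue): { 0 1 2 3 4 | · } -> 5
edge 6 of 13 (Blue): { 0 1 2 3 4 5 | · } -> 6
edge 7 of 13 (Red): { 0 1 2 3 4 5 | 6 } -> 11/2
edge 8 of 13 (Red): { 0 1 2 3 4 5 | 11/2 6 } -> 21/4
edge 9 of 13 (Blue): { 0 1 2 3 4 5 21/4 | 11/2 6 } -> 43/8
edge 10 of 13 (Red): { 0 1 2 3 4 5 21/4 | 43/8 11/2 6 } -> 85/16
edge 11 of 13 (Red): { 0 1 2 3 4 5 21/4 | 85/16 43/8 11/2 6 } -> 169/32
edge 12 of 13 (Blue): { 0 1 2 3 4 5 21/4 169/32 | 85/16 43/8 11/2 6 } -> 339/64
edge 13 of 13 (Red): { 0 1 2 3 4 5 21/4 169/32 | 339/64 85/16 43/8 11/2 6 } -> 677/128

677/128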